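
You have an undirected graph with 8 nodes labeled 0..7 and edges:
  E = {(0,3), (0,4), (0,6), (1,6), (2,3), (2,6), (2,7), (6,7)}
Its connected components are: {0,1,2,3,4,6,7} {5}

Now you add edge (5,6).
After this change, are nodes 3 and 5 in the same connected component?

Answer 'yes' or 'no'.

Answer: yes

Derivation:
Initial components: {0,1,2,3,4,6,7} {5}
Adding edge (5,6): merges {5} and {0,1,2,3,4,6,7}.
New components: {0,1,2,3,4,5,6,7}
Are 3 and 5 in the same component? yes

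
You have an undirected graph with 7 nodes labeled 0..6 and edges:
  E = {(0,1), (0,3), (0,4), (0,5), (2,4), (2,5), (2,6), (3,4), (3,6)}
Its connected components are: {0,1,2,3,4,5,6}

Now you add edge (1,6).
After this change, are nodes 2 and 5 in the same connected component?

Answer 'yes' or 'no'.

Answer: yes

Derivation:
Initial components: {0,1,2,3,4,5,6}
Adding edge (1,6): both already in same component {0,1,2,3,4,5,6}. No change.
New components: {0,1,2,3,4,5,6}
Are 2 and 5 in the same component? yes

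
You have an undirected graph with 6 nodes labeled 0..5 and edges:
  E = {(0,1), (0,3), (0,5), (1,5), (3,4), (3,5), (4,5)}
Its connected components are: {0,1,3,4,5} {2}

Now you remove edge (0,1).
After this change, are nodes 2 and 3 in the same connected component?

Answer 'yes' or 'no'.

Answer: no

Derivation:
Initial components: {0,1,3,4,5} {2}
Removing edge (0,1): not a bridge — component count unchanged at 2.
New components: {0,1,3,4,5} {2}
Are 2 and 3 in the same component? no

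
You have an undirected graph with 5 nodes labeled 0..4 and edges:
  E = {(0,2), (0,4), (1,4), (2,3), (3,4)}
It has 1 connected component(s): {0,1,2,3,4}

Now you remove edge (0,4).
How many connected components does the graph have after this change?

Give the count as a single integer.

Answer: 1

Derivation:
Initial component count: 1
Remove (0,4): not a bridge. Count unchanged: 1.
  After removal, components: {0,1,2,3,4}
New component count: 1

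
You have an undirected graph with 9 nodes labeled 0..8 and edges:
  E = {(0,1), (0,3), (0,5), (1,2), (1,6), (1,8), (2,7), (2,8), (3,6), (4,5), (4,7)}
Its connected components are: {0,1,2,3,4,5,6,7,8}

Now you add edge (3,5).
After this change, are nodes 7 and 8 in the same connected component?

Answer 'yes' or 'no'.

Answer: yes

Derivation:
Initial components: {0,1,2,3,4,5,6,7,8}
Adding edge (3,5): both already in same component {0,1,2,3,4,5,6,7,8}. No change.
New components: {0,1,2,3,4,5,6,7,8}
Are 7 and 8 in the same component? yes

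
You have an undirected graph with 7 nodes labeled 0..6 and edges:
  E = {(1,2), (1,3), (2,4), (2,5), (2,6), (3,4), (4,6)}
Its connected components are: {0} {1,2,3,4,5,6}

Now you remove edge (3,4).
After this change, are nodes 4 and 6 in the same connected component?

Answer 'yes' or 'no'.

Initial components: {0} {1,2,3,4,5,6}
Removing edge (3,4): not a bridge — component count unchanged at 2.
New components: {0} {1,2,3,4,5,6}
Are 4 and 6 in the same component? yes

Answer: yes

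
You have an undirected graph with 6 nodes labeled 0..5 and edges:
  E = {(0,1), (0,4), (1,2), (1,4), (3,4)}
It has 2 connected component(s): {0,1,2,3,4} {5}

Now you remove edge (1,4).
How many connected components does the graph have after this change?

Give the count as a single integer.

Initial component count: 2
Remove (1,4): not a bridge. Count unchanged: 2.
  After removal, components: {0,1,2,3,4} {5}
New component count: 2

Answer: 2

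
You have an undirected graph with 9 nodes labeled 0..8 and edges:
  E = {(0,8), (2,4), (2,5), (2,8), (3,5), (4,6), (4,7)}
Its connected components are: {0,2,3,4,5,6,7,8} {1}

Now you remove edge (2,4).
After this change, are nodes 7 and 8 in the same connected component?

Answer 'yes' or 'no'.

Answer: no

Derivation:
Initial components: {0,2,3,4,5,6,7,8} {1}
Removing edge (2,4): it was a bridge — component count 2 -> 3.
New components: {0,2,3,5,8} {1} {4,6,7}
Are 7 and 8 in the same component? no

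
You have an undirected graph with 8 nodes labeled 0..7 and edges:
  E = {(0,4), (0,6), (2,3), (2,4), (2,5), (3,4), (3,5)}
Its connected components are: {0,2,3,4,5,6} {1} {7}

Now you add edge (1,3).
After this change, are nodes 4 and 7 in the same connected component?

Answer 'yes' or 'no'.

Answer: no

Derivation:
Initial components: {0,2,3,4,5,6} {1} {7}
Adding edge (1,3): merges {1} and {0,2,3,4,5,6}.
New components: {0,1,2,3,4,5,6} {7}
Are 4 and 7 in the same component? no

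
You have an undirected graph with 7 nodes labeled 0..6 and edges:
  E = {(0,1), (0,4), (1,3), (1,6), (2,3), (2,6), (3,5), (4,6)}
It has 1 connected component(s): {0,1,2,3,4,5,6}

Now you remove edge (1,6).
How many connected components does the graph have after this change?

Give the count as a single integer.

Answer: 1

Derivation:
Initial component count: 1
Remove (1,6): not a bridge. Count unchanged: 1.
  After removal, components: {0,1,2,3,4,5,6}
New component count: 1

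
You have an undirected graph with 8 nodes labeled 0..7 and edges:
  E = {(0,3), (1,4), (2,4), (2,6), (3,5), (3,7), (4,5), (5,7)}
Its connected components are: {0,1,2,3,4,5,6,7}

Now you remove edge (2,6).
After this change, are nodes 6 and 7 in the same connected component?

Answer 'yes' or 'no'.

Initial components: {0,1,2,3,4,5,6,7}
Removing edge (2,6): it was a bridge — component count 1 -> 2.
New components: {0,1,2,3,4,5,7} {6}
Are 6 and 7 in the same component? no

Answer: no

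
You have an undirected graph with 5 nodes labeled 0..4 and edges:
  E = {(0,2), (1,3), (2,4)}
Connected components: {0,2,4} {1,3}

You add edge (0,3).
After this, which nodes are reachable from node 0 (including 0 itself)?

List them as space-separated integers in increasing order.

Before: nodes reachable from 0: {0,2,4}
Adding (0,3): merges 0's component with another. Reachability grows.
After: nodes reachable from 0: {0,1,2,3,4}

Answer: 0 1 2 3 4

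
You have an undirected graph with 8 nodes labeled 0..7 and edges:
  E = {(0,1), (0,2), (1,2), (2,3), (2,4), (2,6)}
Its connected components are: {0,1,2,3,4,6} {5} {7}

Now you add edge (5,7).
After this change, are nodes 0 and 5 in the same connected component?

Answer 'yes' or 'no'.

Answer: no

Derivation:
Initial components: {0,1,2,3,4,6} {5} {7}
Adding edge (5,7): merges {5} and {7}.
New components: {0,1,2,3,4,6} {5,7}
Are 0 and 5 in the same component? no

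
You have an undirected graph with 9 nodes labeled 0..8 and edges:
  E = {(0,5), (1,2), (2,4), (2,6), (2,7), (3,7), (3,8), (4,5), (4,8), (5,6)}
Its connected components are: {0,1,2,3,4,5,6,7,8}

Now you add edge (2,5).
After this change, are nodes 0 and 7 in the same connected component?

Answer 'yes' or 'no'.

Initial components: {0,1,2,3,4,5,6,7,8}
Adding edge (2,5): both already in same component {0,1,2,3,4,5,6,7,8}. No change.
New components: {0,1,2,3,4,5,6,7,8}
Are 0 and 7 in the same component? yes

Answer: yes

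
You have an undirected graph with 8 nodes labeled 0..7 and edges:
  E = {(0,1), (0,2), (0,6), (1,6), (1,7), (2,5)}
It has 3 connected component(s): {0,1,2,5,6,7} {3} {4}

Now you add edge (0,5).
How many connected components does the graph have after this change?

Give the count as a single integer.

Answer: 3

Derivation:
Initial component count: 3
Add (0,5): endpoints already in same component. Count unchanged: 3.
New component count: 3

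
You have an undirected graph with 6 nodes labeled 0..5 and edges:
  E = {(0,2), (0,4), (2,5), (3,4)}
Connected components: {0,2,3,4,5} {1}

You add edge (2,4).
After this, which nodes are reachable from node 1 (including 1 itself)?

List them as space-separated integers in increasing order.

Answer: 1

Derivation:
Before: nodes reachable from 1: {1}
Adding (2,4): both endpoints already in same component. Reachability from 1 unchanged.
After: nodes reachable from 1: {1}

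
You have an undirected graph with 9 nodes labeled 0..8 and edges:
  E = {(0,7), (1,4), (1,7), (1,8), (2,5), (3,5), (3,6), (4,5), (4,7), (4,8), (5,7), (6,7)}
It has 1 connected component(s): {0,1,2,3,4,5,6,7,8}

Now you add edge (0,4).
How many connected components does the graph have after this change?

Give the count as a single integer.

Initial component count: 1
Add (0,4): endpoints already in same component. Count unchanged: 1.
New component count: 1

Answer: 1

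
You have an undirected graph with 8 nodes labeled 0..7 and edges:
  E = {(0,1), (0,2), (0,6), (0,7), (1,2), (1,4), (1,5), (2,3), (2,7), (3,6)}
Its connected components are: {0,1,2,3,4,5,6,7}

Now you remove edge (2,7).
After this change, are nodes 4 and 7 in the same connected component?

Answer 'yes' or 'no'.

Answer: yes

Derivation:
Initial components: {0,1,2,3,4,5,6,7}
Removing edge (2,7): not a bridge — component count unchanged at 1.
New components: {0,1,2,3,4,5,6,7}
Are 4 and 7 in the same component? yes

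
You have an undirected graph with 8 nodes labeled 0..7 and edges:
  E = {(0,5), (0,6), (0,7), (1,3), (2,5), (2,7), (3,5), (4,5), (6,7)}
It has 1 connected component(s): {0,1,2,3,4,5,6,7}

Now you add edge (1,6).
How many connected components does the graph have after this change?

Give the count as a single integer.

Answer: 1

Derivation:
Initial component count: 1
Add (1,6): endpoints already in same component. Count unchanged: 1.
New component count: 1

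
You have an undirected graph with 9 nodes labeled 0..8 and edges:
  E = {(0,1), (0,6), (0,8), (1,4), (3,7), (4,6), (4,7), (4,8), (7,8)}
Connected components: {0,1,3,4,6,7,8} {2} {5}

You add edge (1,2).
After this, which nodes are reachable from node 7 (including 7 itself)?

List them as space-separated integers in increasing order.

Before: nodes reachable from 7: {0,1,3,4,6,7,8}
Adding (1,2): merges 7's component with another. Reachability grows.
After: nodes reachable from 7: {0,1,2,3,4,6,7,8}

Answer: 0 1 2 3 4 6 7 8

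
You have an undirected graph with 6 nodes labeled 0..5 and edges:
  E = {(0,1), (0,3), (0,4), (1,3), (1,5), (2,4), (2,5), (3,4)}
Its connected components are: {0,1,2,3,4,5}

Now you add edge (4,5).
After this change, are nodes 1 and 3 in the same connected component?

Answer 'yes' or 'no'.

Answer: yes

Derivation:
Initial components: {0,1,2,3,4,5}
Adding edge (4,5): both already in same component {0,1,2,3,4,5}. No change.
New components: {0,1,2,3,4,5}
Are 1 and 3 in the same component? yes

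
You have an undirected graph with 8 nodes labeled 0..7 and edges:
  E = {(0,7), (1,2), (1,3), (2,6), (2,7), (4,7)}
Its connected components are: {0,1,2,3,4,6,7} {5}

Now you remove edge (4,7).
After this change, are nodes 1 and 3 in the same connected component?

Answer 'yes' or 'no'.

Answer: yes

Derivation:
Initial components: {0,1,2,3,4,6,7} {5}
Removing edge (4,7): it was a bridge — component count 2 -> 3.
New components: {0,1,2,3,6,7} {4} {5}
Are 1 and 3 in the same component? yes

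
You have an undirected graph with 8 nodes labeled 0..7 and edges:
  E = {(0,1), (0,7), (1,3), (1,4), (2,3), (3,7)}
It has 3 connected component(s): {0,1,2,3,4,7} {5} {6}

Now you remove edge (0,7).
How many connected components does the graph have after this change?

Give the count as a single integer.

Initial component count: 3
Remove (0,7): not a bridge. Count unchanged: 3.
  After removal, components: {0,1,2,3,4,7} {5} {6}
New component count: 3

Answer: 3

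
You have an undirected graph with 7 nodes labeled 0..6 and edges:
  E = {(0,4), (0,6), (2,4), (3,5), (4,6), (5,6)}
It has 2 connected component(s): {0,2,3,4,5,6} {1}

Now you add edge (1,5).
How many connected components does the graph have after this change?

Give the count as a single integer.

Initial component count: 2
Add (1,5): merges two components. Count decreases: 2 -> 1.
New component count: 1

Answer: 1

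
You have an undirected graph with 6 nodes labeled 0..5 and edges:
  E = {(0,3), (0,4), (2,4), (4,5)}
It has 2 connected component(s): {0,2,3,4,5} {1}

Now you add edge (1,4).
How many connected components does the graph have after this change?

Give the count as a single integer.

Answer: 1

Derivation:
Initial component count: 2
Add (1,4): merges two components. Count decreases: 2 -> 1.
New component count: 1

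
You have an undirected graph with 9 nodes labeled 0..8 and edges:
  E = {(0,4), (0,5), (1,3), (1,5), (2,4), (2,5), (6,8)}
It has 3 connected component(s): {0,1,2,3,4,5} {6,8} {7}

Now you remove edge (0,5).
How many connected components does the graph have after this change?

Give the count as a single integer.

Answer: 3

Derivation:
Initial component count: 3
Remove (0,5): not a bridge. Count unchanged: 3.
  After removal, components: {0,1,2,3,4,5} {6,8} {7}
New component count: 3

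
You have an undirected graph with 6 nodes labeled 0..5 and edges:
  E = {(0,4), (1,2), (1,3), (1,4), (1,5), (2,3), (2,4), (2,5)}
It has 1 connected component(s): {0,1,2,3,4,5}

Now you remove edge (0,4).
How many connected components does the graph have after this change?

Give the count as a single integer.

Answer: 2

Derivation:
Initial component count: 1
Remove (0,4): it was a bridge. Count increases: 1 -> 2.
  After removal, components: {0} {1,2,3,4,5}
New component count: 2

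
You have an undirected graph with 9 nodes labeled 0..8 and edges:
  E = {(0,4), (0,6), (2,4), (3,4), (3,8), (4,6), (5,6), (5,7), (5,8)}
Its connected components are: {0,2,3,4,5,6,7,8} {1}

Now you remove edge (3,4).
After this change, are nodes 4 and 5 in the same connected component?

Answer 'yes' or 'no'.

Answer: yes

Derivation:
Initial components: {0,2,3,4,5,6,7,8} {1}
Removing edge (3,4): not a bridge — component count unchanged at 2.
New components: {0,2,3,4,5,6,7,8} {1}
Are 4 and 5 in the same component? yes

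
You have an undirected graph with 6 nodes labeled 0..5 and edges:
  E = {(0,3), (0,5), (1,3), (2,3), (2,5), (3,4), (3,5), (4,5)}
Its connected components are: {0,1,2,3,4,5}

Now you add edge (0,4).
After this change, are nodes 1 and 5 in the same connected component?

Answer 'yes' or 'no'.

Answer: yes

Derivation:
Initial components: {0,1,2,3,4,5}
Adding edge (0,4): both already in same component {0,1,2,3,4,5}. No change.
New components: {0,1,2,3,4,5}
Are 1 and 5 in the same component? yes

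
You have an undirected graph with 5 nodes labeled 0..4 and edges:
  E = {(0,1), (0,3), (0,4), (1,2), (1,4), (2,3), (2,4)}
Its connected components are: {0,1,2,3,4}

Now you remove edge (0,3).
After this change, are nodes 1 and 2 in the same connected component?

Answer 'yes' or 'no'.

Answer: yes

Derivation:
Initial components: {0,1,2,3,4}
Removing edge (0,3): not a bridge — component count unchanged at 1.
New components: {0,1,2,3,4}
Are 1 and 2 in the same component? yes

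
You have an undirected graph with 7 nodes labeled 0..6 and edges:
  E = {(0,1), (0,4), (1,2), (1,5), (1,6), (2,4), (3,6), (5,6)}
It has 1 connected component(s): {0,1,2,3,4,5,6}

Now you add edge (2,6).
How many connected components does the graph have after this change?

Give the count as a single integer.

Initial component count: 1
Add (2,6): endpoints already in same component. Count unchanged: 1.
New component count: 1

Answer: 1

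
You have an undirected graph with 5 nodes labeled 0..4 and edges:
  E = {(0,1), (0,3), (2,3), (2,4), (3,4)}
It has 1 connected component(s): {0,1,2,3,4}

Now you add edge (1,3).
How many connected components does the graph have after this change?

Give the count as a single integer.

Answer: 1

Derivation:
Initial component count: 1
Add (1,3): endpoints already in same component. Count unchanged: 1.
New component count: 1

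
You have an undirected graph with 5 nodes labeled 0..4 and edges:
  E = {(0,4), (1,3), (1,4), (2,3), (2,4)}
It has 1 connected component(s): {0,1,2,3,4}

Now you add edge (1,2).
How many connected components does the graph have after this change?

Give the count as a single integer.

Answer: 1

Derivation:
Initial component count: 1
Add (1,2): endpoints already in same component. Count unchanged: 1.
New component count: 1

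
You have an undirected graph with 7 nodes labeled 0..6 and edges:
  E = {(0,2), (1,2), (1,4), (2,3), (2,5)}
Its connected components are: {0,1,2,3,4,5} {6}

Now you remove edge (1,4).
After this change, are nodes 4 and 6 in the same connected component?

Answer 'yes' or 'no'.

Initial components: {0,1,2,3,4,5} {6}
Removing edge (1,4): it was a bridge — component count 2 -> 3.
New components: {0,1,2,3,5} {4} {6}
Are 4 and 6 in the same component? no

Answer: no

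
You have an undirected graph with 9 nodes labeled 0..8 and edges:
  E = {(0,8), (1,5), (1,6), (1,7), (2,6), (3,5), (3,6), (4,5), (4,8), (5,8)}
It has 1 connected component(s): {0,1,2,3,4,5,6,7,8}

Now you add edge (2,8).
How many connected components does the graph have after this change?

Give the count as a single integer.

Answer: 1

Derivation:
Initial component count: 1
Add (2,8): endpoints already in same component. Count unchanged: 1.
New component count: 1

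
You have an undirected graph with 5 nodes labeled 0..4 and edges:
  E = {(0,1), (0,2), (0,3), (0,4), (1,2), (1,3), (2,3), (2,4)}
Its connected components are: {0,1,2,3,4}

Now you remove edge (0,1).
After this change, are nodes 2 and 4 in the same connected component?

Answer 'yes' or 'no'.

Initial components: {0,1,2,3,4}
Removing edge (0,1): not a bridge — component count unchanged at 1.
New components: {0,1,2,3,4}
Are 2 and 4 in the same component? yes

Answer: yes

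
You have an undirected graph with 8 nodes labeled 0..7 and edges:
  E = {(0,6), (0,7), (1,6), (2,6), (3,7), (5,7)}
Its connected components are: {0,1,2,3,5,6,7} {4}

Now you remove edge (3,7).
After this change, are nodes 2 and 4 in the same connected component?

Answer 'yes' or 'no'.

Answer: no

Derivation:
Initial components: {0,1,2,3,5,6,7} {4}
Removing edge (3,7): it was a bridge — component count 2 -> 3.
New components: {0,1,2,5,6,7} {3} {4}
Are 2 and 4 in the same component? no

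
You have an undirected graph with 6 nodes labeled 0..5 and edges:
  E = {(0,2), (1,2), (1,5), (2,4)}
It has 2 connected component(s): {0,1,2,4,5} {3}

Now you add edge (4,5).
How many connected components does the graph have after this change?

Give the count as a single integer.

Initial component count: 2
Add (4,5): endpoints already in same component. Count unchanged: 2.
New component count: 2

Answer: 2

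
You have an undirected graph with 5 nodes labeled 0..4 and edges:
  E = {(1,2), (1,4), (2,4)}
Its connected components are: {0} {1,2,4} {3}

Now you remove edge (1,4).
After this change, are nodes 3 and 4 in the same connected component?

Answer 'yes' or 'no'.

Answer: no

Derivation:
Initial components: {0} {1,2,4} {3}
Removing edge (1,4): not a bridge — component count unchanged at 3.
New components: {0} {1,2,4} {3}
Are 3 and 4 in the same component? no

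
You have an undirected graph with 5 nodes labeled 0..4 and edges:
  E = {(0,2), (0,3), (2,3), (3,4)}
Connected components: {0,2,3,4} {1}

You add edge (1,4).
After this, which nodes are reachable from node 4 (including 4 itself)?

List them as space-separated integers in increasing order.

Before: nodes reachable from 4: {0,2,3,4}
Adding (1,4): merges 4's component with another. Reachability grows.
After: nodes reachable from 4: {0,1,2,3,4}

Answer: 0 1 2 3 4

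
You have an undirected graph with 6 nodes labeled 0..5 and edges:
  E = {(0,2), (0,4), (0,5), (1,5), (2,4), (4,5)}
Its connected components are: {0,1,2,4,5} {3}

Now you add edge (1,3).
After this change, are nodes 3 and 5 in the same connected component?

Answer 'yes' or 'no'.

Answer: yes

Derivation:
Initial components: {0,1,2,4,5} {3}
Adding edge (1,3): merges {0,1,2,4,5} and {3}.
New components: {0,1,2,3,4,5}
Are 3 and 5 in the same component? yes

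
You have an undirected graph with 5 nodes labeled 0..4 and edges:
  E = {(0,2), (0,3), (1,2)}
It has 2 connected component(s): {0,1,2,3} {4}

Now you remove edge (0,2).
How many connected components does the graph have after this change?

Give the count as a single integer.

Answer: 3

Derivation:
Initial component count: 2
Remove (0,2): it was a bridge. Count increases: 2 -> 3.
  After removal, components: {0,3} {1,2} {4}
New component count: 3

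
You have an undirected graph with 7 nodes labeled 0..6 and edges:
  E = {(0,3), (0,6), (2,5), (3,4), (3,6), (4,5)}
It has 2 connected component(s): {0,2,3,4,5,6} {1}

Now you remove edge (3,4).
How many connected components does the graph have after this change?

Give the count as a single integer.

Answer: 3

Derivation:
Initial component count: 2
Remove (3,4): it was a bridge. Count increases: 2 -> 3.
  After removal, components: {0,3,6} {1} {2,4,5}
New component count: 3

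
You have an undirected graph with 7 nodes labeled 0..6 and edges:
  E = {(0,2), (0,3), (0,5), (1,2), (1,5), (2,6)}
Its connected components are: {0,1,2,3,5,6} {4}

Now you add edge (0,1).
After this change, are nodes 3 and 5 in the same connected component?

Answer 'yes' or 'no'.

Initial components: {0,1,2,3,5,6} {4}
Adding edge (0,1): both already in same component {0,1,2,3,5,6}. No change.
New components: {0,1,2,3,5,6} {4}
Are 3 and 5 in the same component? yes

Answer: yes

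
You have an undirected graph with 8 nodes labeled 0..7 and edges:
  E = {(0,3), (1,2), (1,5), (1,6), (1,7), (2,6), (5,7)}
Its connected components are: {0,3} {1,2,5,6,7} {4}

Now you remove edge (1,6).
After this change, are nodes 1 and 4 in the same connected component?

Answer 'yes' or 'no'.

Initial components: {0,3} {1,2,5,6,7} {4}
Removing edge (1,6): not a bridge — component count unchanged at 3.
New components: {0,3} {1,2,5,6,7} {4}
Are 1 and 4 in the same component? no

Answer: no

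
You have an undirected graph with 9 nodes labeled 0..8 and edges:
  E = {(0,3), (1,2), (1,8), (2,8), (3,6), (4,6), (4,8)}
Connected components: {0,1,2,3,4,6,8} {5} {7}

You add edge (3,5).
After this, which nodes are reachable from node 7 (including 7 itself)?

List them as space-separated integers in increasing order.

Answer: 7

Derivation:
Before: nodes reachable from 7: {7}
Adding (3,5): merges two components, but neither contains 7. Reachability from 7 unchanged.
After: nodes reachable from 7: {7}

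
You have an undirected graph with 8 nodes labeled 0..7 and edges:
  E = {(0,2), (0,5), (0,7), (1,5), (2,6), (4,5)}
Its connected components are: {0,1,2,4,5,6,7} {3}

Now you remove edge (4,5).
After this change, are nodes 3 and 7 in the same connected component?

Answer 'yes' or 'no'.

Initial components: {0,1,2,4,5,6,7} {3}
Removing edge (4,5): it was a bridge — component count 2 -> 3.
New components: {0,1,2,5,6,7} {3} {4}
Are 3 and 7 in the same component? no

Answer: no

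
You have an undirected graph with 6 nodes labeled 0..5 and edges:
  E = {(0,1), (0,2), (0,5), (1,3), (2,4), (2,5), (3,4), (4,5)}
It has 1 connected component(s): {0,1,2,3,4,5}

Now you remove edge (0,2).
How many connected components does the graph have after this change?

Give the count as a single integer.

Answer: 1

Derivation:
Initial component count: 1
Remove (0,2): not a bridge. Count unchanged: 1.
  After removal, components: {0,1,2,3,4,5}
New component count: 1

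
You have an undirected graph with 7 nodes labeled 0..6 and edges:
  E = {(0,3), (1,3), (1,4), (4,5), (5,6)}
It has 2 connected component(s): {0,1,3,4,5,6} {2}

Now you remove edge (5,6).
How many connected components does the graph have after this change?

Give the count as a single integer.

Initial component count: 2
Remove (5,6): it was a bridge. Count increases: 2 -> 3.
  After removal, components: {0,1,3,4,5} {2} {6}
New component count: 3

Answer: 3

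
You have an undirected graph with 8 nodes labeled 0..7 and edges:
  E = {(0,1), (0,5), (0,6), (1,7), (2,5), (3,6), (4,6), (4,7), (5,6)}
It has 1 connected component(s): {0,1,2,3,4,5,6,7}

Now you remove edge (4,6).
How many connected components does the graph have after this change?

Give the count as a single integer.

Answer: 1

Derivation:
Initial component count: 1
Remove (4,6): not a bridge. Count unchanged: 1.
  After removal, components: {0,1,2,3,4,5,6,7}
New component count: 1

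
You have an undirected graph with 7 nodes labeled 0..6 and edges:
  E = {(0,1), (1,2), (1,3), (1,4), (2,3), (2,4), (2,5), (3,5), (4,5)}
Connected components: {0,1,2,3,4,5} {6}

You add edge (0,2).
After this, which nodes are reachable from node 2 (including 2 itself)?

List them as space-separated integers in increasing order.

Before: nodes reachable from 2: {0,1,2,3,4,5}
Adding (0,2): both endpoints already in same component. Reachability from 2 unchanged.
After: nodes reachable from 2: {0,1,2,3,4,5}

Answer: 0 1 2 3 4 5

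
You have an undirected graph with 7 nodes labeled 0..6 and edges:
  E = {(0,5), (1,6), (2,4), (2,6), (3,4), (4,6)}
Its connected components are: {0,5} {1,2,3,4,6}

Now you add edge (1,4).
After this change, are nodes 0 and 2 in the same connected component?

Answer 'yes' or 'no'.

Answer: no

Derivation:
Initial components: {0,5} {1,2,3,4,6}
Adding edge (1,4): both already in same component {1,2,3,4,6}. No change.
New components: {0,5} {1,2,3,4,6}
Are 0 and 2 in the same component? no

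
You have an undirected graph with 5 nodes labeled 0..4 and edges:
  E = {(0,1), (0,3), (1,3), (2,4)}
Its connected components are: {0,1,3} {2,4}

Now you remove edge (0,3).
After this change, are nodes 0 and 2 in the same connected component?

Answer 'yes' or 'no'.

Initial components: {0,1,3} {2,4}
Removing edge (0,3): not a bridge — component count unchanged at 2.
New components: {0,1,3} {2,4}
Are 0 and 2 in the same component? no

Answer: no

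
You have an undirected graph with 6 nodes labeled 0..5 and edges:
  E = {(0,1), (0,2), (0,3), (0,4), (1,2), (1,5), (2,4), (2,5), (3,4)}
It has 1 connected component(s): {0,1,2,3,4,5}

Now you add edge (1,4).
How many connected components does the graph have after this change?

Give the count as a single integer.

Answer: 1

Derivation:
Initial component count: 1
Add (1,4): endpoints already in same component. Count unchanged: 1.
New component count: 1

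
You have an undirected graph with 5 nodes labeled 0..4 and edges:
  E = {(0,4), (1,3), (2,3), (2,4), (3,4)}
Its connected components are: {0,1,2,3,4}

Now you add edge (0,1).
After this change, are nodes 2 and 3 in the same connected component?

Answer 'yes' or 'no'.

Initial components: {0,1,2,3,4}
Adding edge (0,1): both already in same component {0,1,2,3,4}. No change.
New components: {0,1,2,3,4}
Are 2 and 3 in the same component? yes

Answer: yes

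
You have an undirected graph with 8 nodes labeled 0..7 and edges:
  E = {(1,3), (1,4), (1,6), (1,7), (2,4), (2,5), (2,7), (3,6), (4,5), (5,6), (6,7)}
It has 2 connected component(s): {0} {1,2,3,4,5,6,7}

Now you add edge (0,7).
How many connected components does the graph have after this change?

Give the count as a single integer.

Answer: 1

Derivation:
Initial component count: 2
Add (0,7): merges two components. Count decreases: 2 -> 1.
New component count: 1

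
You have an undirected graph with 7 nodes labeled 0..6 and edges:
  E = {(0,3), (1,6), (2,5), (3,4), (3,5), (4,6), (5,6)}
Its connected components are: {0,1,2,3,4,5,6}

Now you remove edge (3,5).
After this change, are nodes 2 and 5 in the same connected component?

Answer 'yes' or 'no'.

Initial components: {0,1,2,3,4,5,6}
Removing edge (3,5): not a bridge — component count unchanged at 1.
New components: {0,1,2,3,4,5,6}
Are 2 and 5 in the same component? yes

Answer: yes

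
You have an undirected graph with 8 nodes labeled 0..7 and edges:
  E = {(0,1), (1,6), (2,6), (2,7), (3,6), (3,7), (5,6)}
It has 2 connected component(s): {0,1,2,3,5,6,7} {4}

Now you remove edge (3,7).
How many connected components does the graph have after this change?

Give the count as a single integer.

Initial component count: 2
Remove (3,7): not a bridge. Count unchanged: 2.
  After removal, components: {0,1,2,3,5,6,7} {4}
New component count: 2

Answer: 2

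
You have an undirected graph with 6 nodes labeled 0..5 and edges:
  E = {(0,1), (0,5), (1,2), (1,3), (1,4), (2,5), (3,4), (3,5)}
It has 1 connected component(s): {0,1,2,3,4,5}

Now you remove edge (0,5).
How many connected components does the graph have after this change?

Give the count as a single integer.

Initial component count: 1
Remove (0,5): not a bridge. Count unchanged: 1.
  After removal, components: {0,1,2,3,4,5}
New component count: 1

Answer: 1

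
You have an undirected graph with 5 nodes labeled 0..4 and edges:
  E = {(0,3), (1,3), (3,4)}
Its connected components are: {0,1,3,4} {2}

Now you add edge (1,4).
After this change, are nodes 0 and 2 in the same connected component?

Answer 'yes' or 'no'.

Initial components: {0,1,3,4} {2}
Adding edge (1,4): both already in same component {0,1,3,4}. No change.
New components: {0,1,3,4} {2}
Are 0 and 2 in the same component? no

Answer: no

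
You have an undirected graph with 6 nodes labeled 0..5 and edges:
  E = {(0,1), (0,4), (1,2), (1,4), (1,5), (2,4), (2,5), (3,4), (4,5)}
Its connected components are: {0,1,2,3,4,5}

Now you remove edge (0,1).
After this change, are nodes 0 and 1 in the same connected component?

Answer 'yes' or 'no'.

Initial components: {0,1,2,3,4,5}
Removing edge (0,1): not a bridge — component count unchanged at 1.
New components: {0,1,2,3,4,5}
Are 0 and 1 in the same component? yes

Answer: yes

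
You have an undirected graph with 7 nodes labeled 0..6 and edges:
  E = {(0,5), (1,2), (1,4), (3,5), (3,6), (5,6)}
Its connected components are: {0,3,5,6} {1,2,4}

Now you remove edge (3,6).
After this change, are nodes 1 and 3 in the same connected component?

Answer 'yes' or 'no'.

Initial components: {0,3,5,6} {1,2,4}
Removing edge (3,6): not a bridge — component count unchanged at 2.
New components: {0,3,5,6} {1,2,4}
Are 1 and 3 in the same component? no

Answer: no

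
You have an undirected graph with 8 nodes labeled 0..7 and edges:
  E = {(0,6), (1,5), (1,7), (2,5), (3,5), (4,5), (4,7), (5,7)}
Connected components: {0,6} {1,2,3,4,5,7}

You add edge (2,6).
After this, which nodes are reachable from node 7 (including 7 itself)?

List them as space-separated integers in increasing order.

Answer: 0 1 2 3 4 5 6 7

Derivation:
Before: nodes reachable from 7: {1,2,3,4,5,7}
Adding (2,6): merges 7's component with another. Reachability grows.
After: nodes reachable from 7: {0,1,2,3,4,5,6,7}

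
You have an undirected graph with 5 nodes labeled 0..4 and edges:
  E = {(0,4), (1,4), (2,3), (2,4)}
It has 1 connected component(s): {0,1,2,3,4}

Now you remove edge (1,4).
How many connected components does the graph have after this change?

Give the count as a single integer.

Answer: 2

Derivation:
Initial component count: 1
Remove (1,4): it was a bridge. Count increases: 1 -> 2.
  After removal, components: {0,2,3,4} {1}
New component count: 2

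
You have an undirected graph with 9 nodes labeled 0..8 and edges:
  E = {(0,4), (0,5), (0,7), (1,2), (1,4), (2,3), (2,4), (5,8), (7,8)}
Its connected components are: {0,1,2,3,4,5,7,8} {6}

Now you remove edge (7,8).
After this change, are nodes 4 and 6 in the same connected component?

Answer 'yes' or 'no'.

Initial components: {0,1,2,3,4,5,7,8} {6}
Removing edge (7,8): not a bridge — component count unchanged at 2.
New components: {0,1,2,3,4,5,7,8} {6}
Are 4 and 6 in the same component? no

Answer: no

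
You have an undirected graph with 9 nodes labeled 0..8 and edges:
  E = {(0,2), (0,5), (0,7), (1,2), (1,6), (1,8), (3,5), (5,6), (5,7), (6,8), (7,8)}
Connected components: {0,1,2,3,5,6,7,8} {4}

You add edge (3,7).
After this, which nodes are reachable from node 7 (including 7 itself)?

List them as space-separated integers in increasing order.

Answer: 0 1 2 3 5 6 7 8

Derivation:
Before: nodes reachable from 7: {0,1,2,3,5,6,7,8}
Adding (3,7): both endpoints already in same component. Reachability from 7 unchanged.
After: nodes reachable from 7: {0,1,2,3,5,6,7,8}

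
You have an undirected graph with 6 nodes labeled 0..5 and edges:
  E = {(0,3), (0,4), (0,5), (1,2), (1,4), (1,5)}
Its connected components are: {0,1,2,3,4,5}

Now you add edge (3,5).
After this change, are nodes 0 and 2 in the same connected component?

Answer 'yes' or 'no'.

Initial components: {0,1,2,3,4,5}
Adding edge (3,5): both already in same component {0,1,2,3,4,5}. No change.
New components: {0,1,2,3,4,5}
Are 0 and 2 in the same component? yes

Answer: yes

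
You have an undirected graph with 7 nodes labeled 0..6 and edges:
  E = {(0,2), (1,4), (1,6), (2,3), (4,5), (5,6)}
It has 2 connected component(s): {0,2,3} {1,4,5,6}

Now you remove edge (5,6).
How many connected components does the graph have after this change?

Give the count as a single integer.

Initial component count: 2
Remove (5,6): not a bridge. Count unchanged: 2.
  After removal, components: {0,2,3} {1,4,5,6}
New component count: 2

Answer: 2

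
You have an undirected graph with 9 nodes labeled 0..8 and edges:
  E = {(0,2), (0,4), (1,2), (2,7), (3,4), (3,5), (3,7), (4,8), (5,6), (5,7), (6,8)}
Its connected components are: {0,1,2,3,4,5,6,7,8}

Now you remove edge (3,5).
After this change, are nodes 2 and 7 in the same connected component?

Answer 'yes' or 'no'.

Answer: yes

Derivation:
Initial components: {0,1,2,3,4,5,6,7,8}
Removing edge (3,5): not a bridge — component count unchanged at 1.
New components: {0,1,2,3,4,5,6,7,8}
Are 2 and 7 in the same component? yes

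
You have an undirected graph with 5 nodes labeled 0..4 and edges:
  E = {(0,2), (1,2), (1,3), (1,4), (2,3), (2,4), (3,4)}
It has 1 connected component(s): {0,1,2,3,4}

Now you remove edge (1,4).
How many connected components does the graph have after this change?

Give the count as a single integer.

Answer: 1

Derivation:
Initial component count: 1
Remove (1,4): not a bridge. Count unchanged: 1.
  After removal, components: {0,1,2,3,4}
New component count: 1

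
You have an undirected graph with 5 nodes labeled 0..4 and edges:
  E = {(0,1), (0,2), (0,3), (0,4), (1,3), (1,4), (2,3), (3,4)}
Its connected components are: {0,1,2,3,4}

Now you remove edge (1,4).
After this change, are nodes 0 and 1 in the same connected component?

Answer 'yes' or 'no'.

Initial components: {0,1,2,3,4}
Removing edge (1,4): not a bridge — component count unchanged at 1.
New components: {0,1,2,3,4}
Are 0 and 1 in the same component? yes

Answer: yes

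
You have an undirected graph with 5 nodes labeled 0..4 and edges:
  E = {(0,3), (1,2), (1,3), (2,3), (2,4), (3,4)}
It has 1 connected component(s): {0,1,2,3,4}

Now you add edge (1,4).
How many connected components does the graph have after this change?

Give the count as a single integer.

Initial component count: 1
Add (1,4): endpoints already in same component. Count unchanged: 1.
New component count: 1

Answer: 1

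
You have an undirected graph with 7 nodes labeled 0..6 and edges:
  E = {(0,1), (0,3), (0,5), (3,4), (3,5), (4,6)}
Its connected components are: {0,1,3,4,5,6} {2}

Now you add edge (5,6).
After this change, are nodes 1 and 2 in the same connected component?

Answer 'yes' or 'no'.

Initial components: {0,1,3,4,5,6} {2}
Adding edge (5,6): both already in same component {0,1,3,4,5,6}. No change.
New components: {0,1,3,4,5,6} {2}
Are 1 and 2 in the same component? no

Answer: no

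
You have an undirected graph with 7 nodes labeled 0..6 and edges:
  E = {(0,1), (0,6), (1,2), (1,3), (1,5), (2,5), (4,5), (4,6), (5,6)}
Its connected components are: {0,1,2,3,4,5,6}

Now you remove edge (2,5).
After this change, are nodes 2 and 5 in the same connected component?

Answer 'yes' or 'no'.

Answer: yes

Derivation:
Initial components: {0,1,2,3,4,5,6}
Removing edge (2,5): not a bridge — component count unchanged at 1.
New components: {0,1,2,3,4,5,6}
Are 2 and 5 in the same component? yes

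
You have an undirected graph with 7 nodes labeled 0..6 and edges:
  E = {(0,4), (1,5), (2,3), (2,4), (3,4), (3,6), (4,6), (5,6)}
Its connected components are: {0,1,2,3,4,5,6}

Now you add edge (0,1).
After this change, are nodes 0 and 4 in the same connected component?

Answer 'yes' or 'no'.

Initial components: {0,1,2,3,4,5,6}
Adding edge (0,1): both already in same component {0,1,2,3,4,5,6}. No change.
New components: {0,1,2,3,4,5,6}
Are 0 and 4 in the same component? yes

Answer: yes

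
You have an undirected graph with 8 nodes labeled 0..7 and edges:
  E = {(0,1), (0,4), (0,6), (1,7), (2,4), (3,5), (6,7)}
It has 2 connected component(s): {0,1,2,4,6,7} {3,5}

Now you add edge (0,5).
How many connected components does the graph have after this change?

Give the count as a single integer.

Answer: 1

Derivation:
Initial component count: 2
Add (0,5): merges two components. Count decreases: 2 -> 1.
New component count: 1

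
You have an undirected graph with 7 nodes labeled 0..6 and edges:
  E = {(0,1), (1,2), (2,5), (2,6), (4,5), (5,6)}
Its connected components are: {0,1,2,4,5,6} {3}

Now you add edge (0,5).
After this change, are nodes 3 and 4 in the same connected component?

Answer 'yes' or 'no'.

Answer: no

Derivation:
Initial components: {0,1,2,4,5,6} {3}
Adding edge (0,5): both already in same component {0,1,2,4,5,6}. No change.
New components: {0,1,2,4,5,6} {3}
Are 3 and 4 in the same component? no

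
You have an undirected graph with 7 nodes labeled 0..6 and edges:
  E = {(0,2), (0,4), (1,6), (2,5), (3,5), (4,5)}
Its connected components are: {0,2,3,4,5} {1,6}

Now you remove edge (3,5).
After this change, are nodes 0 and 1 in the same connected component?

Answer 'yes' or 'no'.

Initial components: {0,2,3,4,5} {1,6}
Removing edge (3,5): it was a bridge — component count 2 -> 3.
New components: {0,2,4,5} {1,6} {3}
Are 0 and 1 in the same component? no

Answer: no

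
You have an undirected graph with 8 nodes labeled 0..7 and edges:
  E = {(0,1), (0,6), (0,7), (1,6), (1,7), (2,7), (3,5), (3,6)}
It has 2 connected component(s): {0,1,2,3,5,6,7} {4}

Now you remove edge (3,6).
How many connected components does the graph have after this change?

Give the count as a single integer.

Initial component count: 2
Remove (3,6): it was a bridge. Count increases: 2 -> 3.
  After removal, components: {0,1,2,6,7} {3,5} {4}
New component count: 3

Answer: 3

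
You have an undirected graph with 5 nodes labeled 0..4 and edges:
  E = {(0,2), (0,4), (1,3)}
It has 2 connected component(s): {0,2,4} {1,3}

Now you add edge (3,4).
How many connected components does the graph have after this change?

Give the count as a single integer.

Initial component count: 2
Add (3,4): merges two components. Count decreases: 2 -> 1.
New component count: 1

Answer: 1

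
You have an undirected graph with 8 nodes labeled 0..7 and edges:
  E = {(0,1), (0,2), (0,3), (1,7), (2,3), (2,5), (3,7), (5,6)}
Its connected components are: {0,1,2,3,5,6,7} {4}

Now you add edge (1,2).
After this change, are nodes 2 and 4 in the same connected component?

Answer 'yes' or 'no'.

Initial components: {0,1,2,3,5,6,7} {4}
Adding edge (1,2): both already in same component {0,1,2,3,5,6,7}. No change.
New components: {0,1,2,3,5,6,7} {4}
Are 2 and 4 in the same component? no

Answer: no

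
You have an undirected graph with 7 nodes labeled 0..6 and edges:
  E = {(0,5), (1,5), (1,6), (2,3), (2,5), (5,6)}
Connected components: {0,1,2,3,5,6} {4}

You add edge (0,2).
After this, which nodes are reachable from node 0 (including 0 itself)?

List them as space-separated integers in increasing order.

Answer: 0 1 2 3 5 6

Derivation:
Before: nodes reachable from 0: {0,1,2,3,5,6}
Adding (0,2): both endpoints already in same component. Reachability from 0 unchanged.
After: nodes reachable from 0: {0,1,2,3,5,6}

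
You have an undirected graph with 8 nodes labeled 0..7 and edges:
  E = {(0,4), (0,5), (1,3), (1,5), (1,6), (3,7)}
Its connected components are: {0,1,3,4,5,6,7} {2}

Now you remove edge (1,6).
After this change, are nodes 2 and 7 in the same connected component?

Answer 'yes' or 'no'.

Answer: no

Derivation:
Initial components: {0,1,3,4,5,6,7} {2}
Removing edge (1,6): it was a bridge — component count 2 -> 3.
New components: {0,1,3,4,5,7} {2} {6}
Are 2 and 7 in the same component? no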